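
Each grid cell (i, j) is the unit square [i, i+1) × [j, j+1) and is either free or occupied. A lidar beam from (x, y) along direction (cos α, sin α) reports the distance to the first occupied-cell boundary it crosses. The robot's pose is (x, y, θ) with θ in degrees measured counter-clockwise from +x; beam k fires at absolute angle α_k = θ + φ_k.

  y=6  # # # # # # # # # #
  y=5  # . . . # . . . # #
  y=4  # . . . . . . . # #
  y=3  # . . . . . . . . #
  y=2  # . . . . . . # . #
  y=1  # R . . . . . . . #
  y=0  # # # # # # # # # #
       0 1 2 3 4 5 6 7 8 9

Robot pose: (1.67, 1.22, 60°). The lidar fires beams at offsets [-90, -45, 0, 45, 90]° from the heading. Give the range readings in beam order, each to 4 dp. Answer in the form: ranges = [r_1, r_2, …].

beam 1: φ=-90°, α=330°
  dir = (cos 330°, sin 330°) = (0.8660, -0.5000); from cell (1,1)
  next x-line at t=0.3811, next y-line at t=0.4400; Δt_x=1.1547, Δt_y=2.0000
    x: enter (2,1) at t=0.3811
    y: enter (2,0) at t=0.4400 ← occupied
  → r_1 = 0.4400
beam 2: φ=-45°, α=15°
  dir = (cos 15°, sin 15°) = (0.9659, 0.2588); from cell (1,1)
  next x-line at t=0.3416, next y-line at t=3.0137; Δt_x=1.0353, Δt_y=3.8637
    x: enter (2,1) at t=0.3416
    x: enter (3,1) at t=1.3769
    x: enter (4,1) at t=2.4122
    y: enter (4,2) at t=3.0137
    x: enter (5,2) at t=3.4475
    x: enter (6,2) at t=4.4827
    x: enter (7,2) at t=5.5180 ← occupied
  → r_2 = 5.5180
beam 3: φ=0°, α=60°
  dir = (cos 60°, sin 60°) = (0.5000, 0.8660); from cell (1,1)
  next x-line at t=0.6600, next y-line at t=0.9007; Δt_x=2.0000, Δt_y=1.1547
    x: enter (2,1) at t=0.6600
    y: enter (2,2) at t=0.9007
    y: enter (2,3) at t=2.0554
    x: enter (3,3) at t=2.6600
    y: enter (3,4) at t=3.2101
    y: enter (3,5) at t=4.3648
    x: enter (4,5) at t=4.6600 ← occupied
  → r_3 = 4.6600
beam 4: φ=45°, α=105°
  dir = (cos 105°, sin 105°) = (-0.2588, 0.9659); from cell (1,1)
  next x-line at t=2.5887, next y-line at t=0.8075; Δt_x=3.8637, Δt_y=1.0353
    y: enter (1,2) at t=0.8075
    y: enter (1,3) at t=1.8428
    x: enter (0,3) at t=2.5887 ← occupied
  → r_4 = 2.5887
beam 5: φ=90°, α=150°
  dir = (cos 150°, sin 150°) = (-0.8660, 0.5000); from cell (1,1)
  next x-line at t=0.7736, next y-line at t=1.5600; Δt_x=1.1547, Δt_y=2.0000
    x: enter (0,1) at t=0.7736 ← occupied
  → r_5 = 0.7736

ranges = [0.4400, 5.5180, 4.6600, 2.5887, 0.7736]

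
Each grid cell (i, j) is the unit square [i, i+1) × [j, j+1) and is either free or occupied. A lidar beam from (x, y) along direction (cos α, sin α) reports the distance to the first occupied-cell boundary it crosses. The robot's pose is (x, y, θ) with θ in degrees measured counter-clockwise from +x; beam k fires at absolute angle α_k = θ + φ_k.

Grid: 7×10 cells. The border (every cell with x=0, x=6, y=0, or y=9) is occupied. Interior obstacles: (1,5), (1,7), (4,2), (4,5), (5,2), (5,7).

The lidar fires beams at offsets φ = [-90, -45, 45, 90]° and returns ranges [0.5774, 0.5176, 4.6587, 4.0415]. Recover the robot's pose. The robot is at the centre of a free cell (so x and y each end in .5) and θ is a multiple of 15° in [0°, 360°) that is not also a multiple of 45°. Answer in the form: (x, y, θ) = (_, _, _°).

Candidates: 34 free-cell centres × 16 headings = 544 poses. Raycast each; keep the one whose scan matches to 4 dp.
  (5.5, 5.5, 165°): beam 1 = 1.5529 ≠ 0.5774 ✗
  (5.5, 4.5, 330°): beam 1 = 1.7321 ≠ 0.5774 ✗
  (1.5, 1.5, 210°): beam 1 = 1.0000 ≠ 0.5774 ✗
  …
  (2.5, 5.5, 240°): r_1=0.5774, r_2=0.5176, r_3=4.6587, r_4=4.0415 — all match ✓
Only this pose fits every beam.

(x, y, θ) = (2.5, 5.5, 240°)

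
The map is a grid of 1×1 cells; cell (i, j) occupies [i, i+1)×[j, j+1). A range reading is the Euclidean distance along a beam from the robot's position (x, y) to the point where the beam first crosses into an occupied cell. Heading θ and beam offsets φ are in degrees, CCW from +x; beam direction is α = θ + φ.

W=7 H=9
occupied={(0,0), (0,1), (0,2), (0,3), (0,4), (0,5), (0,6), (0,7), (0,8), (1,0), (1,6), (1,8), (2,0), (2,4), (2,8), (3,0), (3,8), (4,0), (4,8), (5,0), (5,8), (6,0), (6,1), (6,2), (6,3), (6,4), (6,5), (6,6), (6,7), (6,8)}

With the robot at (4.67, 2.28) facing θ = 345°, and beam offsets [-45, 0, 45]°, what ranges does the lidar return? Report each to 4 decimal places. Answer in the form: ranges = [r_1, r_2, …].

ranges = [1.4780, 1.3769, 1.5358]

beam 1: φ=-45°, α=300°
  d=(0.5000,-0.8660)  start (4,2)  tX=0.6600 tY=0.3233  stride 1/|dx|=2.0000 1/|dy|=1.1547
    cross y-line → (4,1), t=0.3233
    cross x-line → (5,1), t=0.6600
    cross y-line → (5,0), t=1.4780 (wall)
  → r_1 = 1.4780
beam 2: φ=0°, α=345°
  d=(0.9659,-0.2588)  start (4,2)  tX=0.3416 tY=1.0818  stride 1/|dx|=1.0353 1/|dy|=3.8637
    cross x-line → (5,2), t=0.3416
    cross y-line → (5,1), t=1.0818
    cross x-line → (6,1), t=1.3769 (wall)
  → r_2 = 1.3769
beam 3: φ=45°, α=30°
  d=(0.8660,0.5000)  start (4,2)  tX=0.3811 tY=1.4400  stride 1/|dx|=1.1547 1/|dy|=2.0000
    cross x-line → (5,2), t=0.3811
    cross y-line → (5,3), t=1.4400
    cross x-line → (6,3), t=1.5358 (wall)
  → r_3 = 1.5358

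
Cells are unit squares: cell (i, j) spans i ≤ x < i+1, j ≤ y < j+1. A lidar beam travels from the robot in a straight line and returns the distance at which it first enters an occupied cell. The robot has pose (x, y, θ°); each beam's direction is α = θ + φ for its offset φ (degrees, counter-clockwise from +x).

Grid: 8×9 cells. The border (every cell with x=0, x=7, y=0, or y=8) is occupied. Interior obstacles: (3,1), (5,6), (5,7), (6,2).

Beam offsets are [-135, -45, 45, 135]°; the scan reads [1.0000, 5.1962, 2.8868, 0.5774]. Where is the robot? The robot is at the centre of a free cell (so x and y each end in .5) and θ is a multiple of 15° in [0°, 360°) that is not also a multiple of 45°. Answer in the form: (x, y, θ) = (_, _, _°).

(x, y, θ) = (1.5, 5.5, 15°)

Enumerate (i+0.5, j+0.5, θ) over the 38 free cells and 16 admissible headings. For each, cast all 4 beams and compare to the given ranges.
  (4.5, 7.5, 165°): beam 1 = 0.5774 ≠ 1.0000 ✗
  (5.5, 2.5, 255°): beam 1 = 6.3509 ≠ 1.0000 ✗
  (2.5, 2.5, 105°): beam 2 = 5.0000 ≠ 5.1962 ✗
  (1.5, 5.5, 345°): beam 1 = 0.5774 ≠ 1.0000 ✗
  …
  (1.5, 5.5, 15°): r_1=1.0000, r_2=5.1962, r_3=2.8868, r_4=0.5774 — all match ✓
Unique over the lattice → pose = (1.5, 5.5, 15°).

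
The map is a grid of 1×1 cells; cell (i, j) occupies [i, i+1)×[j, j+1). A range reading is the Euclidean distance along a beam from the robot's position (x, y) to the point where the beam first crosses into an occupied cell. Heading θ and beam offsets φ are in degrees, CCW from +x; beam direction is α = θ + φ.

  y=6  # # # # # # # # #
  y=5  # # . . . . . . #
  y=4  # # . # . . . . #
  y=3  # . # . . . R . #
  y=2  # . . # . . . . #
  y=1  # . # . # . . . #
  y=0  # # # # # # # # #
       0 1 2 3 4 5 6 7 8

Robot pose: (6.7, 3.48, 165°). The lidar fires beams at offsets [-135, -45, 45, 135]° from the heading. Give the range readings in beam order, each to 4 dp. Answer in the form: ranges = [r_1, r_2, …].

ranges = [1.5011, 2.9098, 2.9600, 2.6000]

beam 1: φ=-135°, α=30°
  cosα=0.8660 sinα=0.5000 | (6,3) | tMaxX 0.3464 tMaxY 1.0400 | tΔX 1.1547 tΔY 2.0000
    t=0.3464 [x] (7,3)
    t=1.0400 [y] (7,4)
    t=1.5011 [x] (8,4) — stop
  → r_1 = 1.5011
beam 2: φ=-45°, α=120°
  cosα=-0.5000 sinα=0.8660 | (6,3) | tMaxX 1.4000 tMaxY 0.6004 | tΔX 2.0000 tΔY 1.1547
    t=0.6004 [y] (6,4)
    t=1.4000 [x] (5,4)
    t=1.7551 [y] (5,5)
    t=2.9098 [y] (5,6) — stop
  → r_2 = 2.9098
beam 3: φ=45°, α=210°
  cosα=-0.8660 sinα=-0.5000 | (6,3) | tMaxX 0.8083 tMaxY 0.9600 | tΔX 1.1547 tΔY 2.0000
    t=0.8083 [x] (5,3)
    t=0.9600 [y] (5,2)
    t=1.9630 [x] (4,2)
    t=2.9600 [y] (4,1) — stop
  → r_3 = 2.9600
beam 4: φ=135°, α=300°
  cosα=0.5000 sinα=-0.8660 | (6,3) | tMaxX 0.6000 tMaxY 0.5543 | tΔX 2.0000 tΔY 1.1547
    t=0.5543 [y] (6,2)
    t=0.6000 [x] (7,2)
    t=1.7090 [y] (7,1)
    t=2.6000 [x] (8,1) — stop
  → r_4 = 2.6000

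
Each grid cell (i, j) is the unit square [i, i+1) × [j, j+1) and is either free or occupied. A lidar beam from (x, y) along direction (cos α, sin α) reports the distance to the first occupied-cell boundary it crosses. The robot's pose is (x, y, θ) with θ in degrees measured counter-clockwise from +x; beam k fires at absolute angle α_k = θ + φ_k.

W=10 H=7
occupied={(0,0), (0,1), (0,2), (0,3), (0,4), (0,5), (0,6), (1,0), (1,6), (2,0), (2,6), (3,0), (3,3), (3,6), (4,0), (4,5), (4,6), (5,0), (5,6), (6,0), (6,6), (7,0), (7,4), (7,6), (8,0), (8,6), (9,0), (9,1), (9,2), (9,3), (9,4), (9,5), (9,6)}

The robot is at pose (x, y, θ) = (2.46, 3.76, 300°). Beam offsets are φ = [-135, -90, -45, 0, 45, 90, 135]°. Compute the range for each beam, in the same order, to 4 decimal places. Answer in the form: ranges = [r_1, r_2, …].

beam 1: φ=-135°, α=165°
  d=(-0.9659,0.2588)  start (2,3)  tX=0.4762 tY=0.9273  stride 1/|dx|=1.0353 1/|dy|=3.8637
    cross x-line → (1,3), t=0.4762
    cross y-line → (1,4), t=0.9273
    cross x-line → (0,4), t=1.5115 (wall)
  → r_1 = 1.5115
beam 2: φ=-90°, α=210°
  d=(-0.8660,-0.5000)  start (2,3)  tX=0.5312 tY=1.5200  stride 1/|dx|=1.1547 1/|dy|=2.0000
    cross x-line → (1,3), t=0.5312
    cross y-line → (1,2), t=1.5200
    cross x-line → (0,2), t=1.6859 (wall)
  → r_2 = 1.6859
beam 3: φ=-45°, α=255°
  d=(-0.2588,-0.9659)  start (2,3)  tX=1.7773 tY=0.7868  stride 1/|dx|=3.8637 1/|dy|=1.0353
    cross y-line → (2,2), t=0.7868
    cross x-line → (1,2), t=1.7773
    cross y-line → (1,1), t=1.8221
    cross y-line → (1,0), t=2.8574 (wall)
  → r_3 = 2.8574
beam 4: φ=0°, α=300°
  d=(0.5000,-0.8660)  start (2,3)  tX=1.0800 tY=0.8776  stride 1/|dx|=2.0000 1/|dy|=1.1547
    cross y-line → (2,2), t=0.8776
    cross x-line → (3,2), t=1.0800
    cross y-line → (3,1), t=2.0323
    cross x-line → (4,1), t=3.0800
    cross y-line → (4,0), t=3.1870 (wall)
  → r_4 = 3.1870
beam 5: φ=45°, α=345°
  d=(0.9659,-0.2588)  start (2,3)  tX=0.5590 tY=2.9364  stride 1/|dx|=1.0353 1/|dy|=3.8637
    cross x-line → (3,3), t=0.5590 (wall)
  → r_5 = 0.5590
beam 6: φ=90°, α=30°
  d=(0.8660,0.5000)  start (2,3)  tX=0.6235 tY=0.4800  stride 1/|dx|=1.1547 1/|dy|=2.0000
    cross y-line → (2,4), t=0.4800
    cross x-line → (3,4), t=0.6235
    cross x-line → (4,4), t=1.7782
    cross y-line → (4,5), t=2.4800 (wall)
  → r_6 = 2.4800
beam 7: φ=135°, α=75°
  d=(0.2588,0.9659)  start (2,3)  tX=2.0864 tY=0.2485  stride 1/|dx|=3.8637 1/|dy|=1.0353
    cross y-line → (2,4), t=0.2485
    cross y-line → (2,5), t=1.2837
    cross x-line → (3,5), t=2.0864
    cross y-line → (3,6), t=2.3190 (wall)
  → r_7 = 2.3190

ranges = [1.5115, 1.6859, 2.8574, 3.1870, 0.5590, 2.4800, 2.3190]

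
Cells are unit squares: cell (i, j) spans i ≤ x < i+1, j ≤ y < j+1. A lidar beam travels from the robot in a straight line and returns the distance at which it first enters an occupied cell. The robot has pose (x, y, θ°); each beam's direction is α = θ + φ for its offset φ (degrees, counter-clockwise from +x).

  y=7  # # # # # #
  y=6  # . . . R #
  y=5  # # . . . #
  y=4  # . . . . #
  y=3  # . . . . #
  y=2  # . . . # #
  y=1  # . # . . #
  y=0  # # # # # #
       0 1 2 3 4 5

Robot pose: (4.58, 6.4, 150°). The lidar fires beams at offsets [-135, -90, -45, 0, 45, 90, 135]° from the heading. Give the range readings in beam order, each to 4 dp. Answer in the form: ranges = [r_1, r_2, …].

beam 1: φ=-135°, α=15°
  dir = (cos 15°, sin 15°) = (0.9659, 0.2588); from cell (4,6)
  next x-line at t=0.4348, next y-line at t=2.3182; Δt_x=1.0353, Δt_y=3.8637
    x: enter (5,6) at t=0.4348 ← occupied
  → r_1 = 0.4348
beam 2: φ=-90°, α=60°
  dir = (cos 60°, sin 60°) = (0.5000, 0.8660); from cell (4,6)
  next x-line at t=0.8400, next y-line at t=0.6928; Δt_x=2.0000, Δt_y=1.1547
    y: enter (4,7) at t=0.6928 ← occupied
  → r_2 = 0.6928
beam 3: φ=-45°, α=105°
  dir = (cos 105°, sin 105°) = (-0.2588, 0.9659); from cell (4,6)
  next x-line at t=2.2409, next y-line at t=0.6212; Δt_x=3.8637, Δt_y=1.0353
    y: enter (4,7) at t=0.6212 ← occupied
  → r_3 = 0.6212
beam 4: φ=0°, α=150°
  dir = (cos 150°, sin 150°) = (-0.8660, 0.5000); from cell (4,6)
  next x-line at t=0.6697, next y-line at t=1.2000; Δt_x=1.1547, Δt_y=2.0000
    x: enter (3,6) at t=0.6697
    y: enter (3,7) at t=1.2000 ← occupied
  → r_4 = 1.2000
beam 5: φ=45°, α=195°
  dir = (cos 195°, sin 195°) = (-0.9659, -0.2588); from cell (4,6)
  next x-line at t=0.6005, next y-line at t=1.5455; Δt_x=1.0353, Δt_y=3.8637
    x: enter (3,6) at t=0.6005
    y: enter (3,5) at t=1.5455
    x: enter (2,5) at t=1.6357
    x: enter (1,5) at t=2.6710 ← occupied
  → r_5 = 2.6710
beam 6: φ=90°, α=240°
  dir = (cos 240°, sin 240°) = (-0.5000, -0.8660); from cell (4,6)
  next x-line at t=1.1600, next y-line at t=0.4619; Δt_x=2.0000, Δt_y=1.1547
    y: enter (4,5) at t=0.4619
    x: enter (3,5) at t=1.1600
    y: enter (3,4) at t=1.6166
    y: enter (3,3) at t=2.7713
    x: enter (2,3) at t=3.1600
    y: enter (2,2) at t=3.9260
    y: enter (2,1) at t=5.0807 ← occupied
  → r_6 = 5.0807
beam 7: φ=135°, α=285°
  dir = (cos 285°, sin 285°) = (0.2588, -0.9659); from cell (4,6)
  next x-line at t=1.6228, next y-line at t=0.4141; Δt_x=3.8637, Δt_y=1.0353
    y: enter (4,5) at t=0.4141
    y: enter (4,4) at t=1.4494
    x: enter (5,4) at t=1.6228 ← occupied
  → r_7 = 1.6228

ranges = [0.4348, 0.6928, 0.6212, 1.2000, 2.6710, 5.0807, 1.6228]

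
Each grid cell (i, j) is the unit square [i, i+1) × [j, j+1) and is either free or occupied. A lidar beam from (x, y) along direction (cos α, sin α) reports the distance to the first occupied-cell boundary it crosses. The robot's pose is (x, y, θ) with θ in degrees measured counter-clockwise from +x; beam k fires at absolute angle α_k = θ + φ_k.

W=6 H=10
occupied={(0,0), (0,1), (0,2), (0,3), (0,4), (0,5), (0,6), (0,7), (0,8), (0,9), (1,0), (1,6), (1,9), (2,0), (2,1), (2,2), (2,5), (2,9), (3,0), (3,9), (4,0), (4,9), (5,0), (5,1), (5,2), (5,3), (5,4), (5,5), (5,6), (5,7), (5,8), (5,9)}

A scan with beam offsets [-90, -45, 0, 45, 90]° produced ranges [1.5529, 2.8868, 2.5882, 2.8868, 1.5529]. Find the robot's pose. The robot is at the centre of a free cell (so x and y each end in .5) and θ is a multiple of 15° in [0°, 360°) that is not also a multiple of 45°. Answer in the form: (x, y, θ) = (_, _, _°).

Candidates: 28 free-cell centres × 16 headings = 448 poses. Raycast each; keep the one whose scan matches to 4 dp.
  (1.5, 3.5, 330°): beam 1 = 1.0000 ≠ 1.5529 ✗
  (4.5, 3.5, 330°): beam 1 = 2.8868 ≠ 1.5529 ✗
  (3.5, 2.5, 60°): beam 1 = 1.7321 ≠ 1.5529 ✗
  (1.5, 4.5, 240°): beam 1 = 0.5774 ≠ 1.5529 ✗
  …
  (3.5, 6.5, 105°): r_1=1.5529, r_2=2.8868, r_3=2.5882, r_4=2.8868, r_5=1.5529 — all match ✓
No second candidate reproduces the full scan.

(x, y, θ) = (3.5, 6.5, 105°)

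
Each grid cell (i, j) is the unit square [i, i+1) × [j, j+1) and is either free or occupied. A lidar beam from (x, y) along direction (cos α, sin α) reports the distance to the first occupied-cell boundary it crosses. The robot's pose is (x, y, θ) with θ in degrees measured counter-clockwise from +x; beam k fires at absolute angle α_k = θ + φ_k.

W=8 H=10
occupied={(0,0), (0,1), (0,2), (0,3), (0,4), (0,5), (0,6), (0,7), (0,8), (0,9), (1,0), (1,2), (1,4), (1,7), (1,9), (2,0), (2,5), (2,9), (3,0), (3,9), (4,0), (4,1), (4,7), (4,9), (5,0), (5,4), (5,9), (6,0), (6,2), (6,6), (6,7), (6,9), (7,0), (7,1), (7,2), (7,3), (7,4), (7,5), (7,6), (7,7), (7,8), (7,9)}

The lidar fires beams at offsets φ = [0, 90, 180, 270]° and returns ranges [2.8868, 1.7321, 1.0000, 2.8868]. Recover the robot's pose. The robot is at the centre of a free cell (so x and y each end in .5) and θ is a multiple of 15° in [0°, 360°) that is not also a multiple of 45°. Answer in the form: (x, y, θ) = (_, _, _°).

(x, y, θ) = (4.5, 3.5, 240°)

Candidates: 38 free-cell centres × 16 headings = 608 poses. Raycast each; keep the one whose scan matches to 4 dp.
  (2.5, 3.5, 15°): beam 1 = 2.5882 ≠ 2.8868 ✗
  (1.5, 1.5, 150°): beam 1 = 0.5774 ≠ 2.8868 ✗
  (3.5, 4.5, 240°): beam 1 = 4.0415 ≠ 2.8868 ✗
  (2.5, 8.5, 120°): beam 1 = 0.5774 ≠ 2.8868 ✗
  (1.5, 6.5, 165°): beam 1 = 0.5176 ≠ 2.8868 ✗
  …
  (4.5, 3.5, 240°): r_1=2.8868, r_2=1.7321, r_3=1.0000, r_4=2.8868 — all match ✓
Unique over the lattice → pose = (4.5, 3.5, 240°).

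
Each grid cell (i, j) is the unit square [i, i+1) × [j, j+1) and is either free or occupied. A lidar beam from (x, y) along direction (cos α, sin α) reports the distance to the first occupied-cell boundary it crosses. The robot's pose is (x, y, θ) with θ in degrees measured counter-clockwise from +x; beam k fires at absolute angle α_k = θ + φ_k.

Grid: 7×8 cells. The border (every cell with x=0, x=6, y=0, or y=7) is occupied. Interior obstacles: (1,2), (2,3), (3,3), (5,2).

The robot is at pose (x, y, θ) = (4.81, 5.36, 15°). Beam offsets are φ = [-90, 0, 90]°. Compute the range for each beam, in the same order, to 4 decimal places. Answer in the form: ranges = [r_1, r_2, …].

beam 1: φ=-90°, α=285°
  d=(0.2588,-0.9659)  start (4,5)  tX=0.7341 tY=0.3727  stride 1/|dx|=3.8637 1/|dy|=1.0353
    cross y-line → (4,4), t=0.3727
    cross x-line → (5,4), t=0.7341
    cross y-line → (5,3), t=1.4080
    cross y-line → (5,2), t=2.4433 (wall)
  → r_1 = 2.4433
beam 2: φ=0°, α=15°
  d=(0.9659,0.2588)  start (4,5)  tX=0.1967 tY=2.4728  stride 1/|dx|=1.0353 1/|dy|=3.8637
    cross x-line → (5,5), t=0.1967
    cross x-line → (6,5), t=1.2320 (wall)
  → r_2 = 1.2320
beam 3: φ=90°, α=105°
  d=(-0.2588,0.9659)  start (4,5)  tX=3.1296 tY=0.6626  stride 1/|dx|=3.8637 1/|dy|=1.0353
    cross y-line → (4,6), t=0.6626
    cross y-line → (4,7), t=1.6979 (wall)
  → r_3 = 1.6979

ranges = [2.4433, 1.2320, 1.6979]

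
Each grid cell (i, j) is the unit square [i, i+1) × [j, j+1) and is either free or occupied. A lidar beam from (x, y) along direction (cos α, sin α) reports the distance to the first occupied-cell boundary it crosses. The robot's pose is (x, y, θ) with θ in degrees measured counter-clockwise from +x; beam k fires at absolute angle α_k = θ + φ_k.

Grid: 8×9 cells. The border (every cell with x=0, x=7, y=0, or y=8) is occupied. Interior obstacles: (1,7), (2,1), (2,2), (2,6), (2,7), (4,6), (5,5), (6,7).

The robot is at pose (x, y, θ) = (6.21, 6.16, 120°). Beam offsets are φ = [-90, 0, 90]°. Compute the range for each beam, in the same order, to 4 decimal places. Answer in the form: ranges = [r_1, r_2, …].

ranges = [0.9122, 2.1246, 0.3200]

beam 1: φ=-90°, α=30°
  d=(0.8660,0.5000)  start (6,6)  tX=0.9122 tY=1.6800  stride 1/|dx|=1.1547 1/|dy|=2.0000
    cross x-line → (7,6), t=0.9122 (wall)
  → r_1 = 0.9122
beam 2: φ=0°, α=120°
  d=(-0.5000,0.8660)  start (6,6)  tX=0.4200 tY=0.9699  stride 1/|dx|=2.0000 1/|dy|=1.1547
    cross x-line → (5,6), t=0.4200
    cross y-line → (5,7), t=0.9699
    cross y-line → (5,8), t=2.1246 (wall)
  → r_2 = 2.1246
beam 3: φ=90°, α=210°
  d=(-0.8660,-0.5000)  start (6,6)  tX=0.2425 tY=0.3200  stride 1/|dx|=1.1547 1/|dy|=2.0000
    cross x-line → (5,6), t=0.2425
    cross y-line → (5,5), t=0.3200 (wall)
  → r_3 = 0.3200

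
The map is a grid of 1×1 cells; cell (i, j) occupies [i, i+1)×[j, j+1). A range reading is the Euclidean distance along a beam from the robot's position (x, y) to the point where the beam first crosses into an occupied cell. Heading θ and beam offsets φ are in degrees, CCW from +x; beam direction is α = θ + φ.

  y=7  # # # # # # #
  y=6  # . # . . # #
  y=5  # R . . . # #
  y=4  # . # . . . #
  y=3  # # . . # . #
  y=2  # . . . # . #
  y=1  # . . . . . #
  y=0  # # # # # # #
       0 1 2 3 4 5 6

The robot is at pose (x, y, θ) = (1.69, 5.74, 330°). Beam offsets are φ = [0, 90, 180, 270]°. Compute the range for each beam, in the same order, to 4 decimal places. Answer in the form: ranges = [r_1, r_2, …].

beam 1: φ=0°, α=330°
  direction (0.8660, -0.5000); cell (1,5); t to first gridline: x 0.3580, y 1.4800 (then +1.1547 / +2.0000)
    (2,5) via x @ 0.3580
    (2,4) via y @ 1.4800  # hit
  → r_1 = 1.4800
beam 2: φ=90°, α=60°
  direction (0.5000, 0.8660); cell (1,5); t to first gridline: x 0.6200, y 0.3002 (then +2.0000 / +1.1547)
    (1,6) via y @ 0.3002
    (2,6) via x @ 0.6200  # hit
  → r_2 = 0.6200
beam 3: φ=180°, α=150°
  direction (-0.8660, 0.5000); cell (1,5); t to first gridline: x 0.7967, y 0.5200 (then +1.1547 / +2.0000)
    (1,6) via y @ 0.5200
    (0,6) via x @ 0.7967  # hit
  → r_3 = 0.7967
beam 4: φ=270°, α=240°
  direction (-0.5000, -0.8660); cell (1,5); t to first gridline: x 1.3800, y 0.8545 (then +2.0000 / +1.1547)
    (1,4) via y @ 0.8545
    (0,4) via x @ 1.3800  # hit
  → r_4 = 1.3800

ranges = [1.4800, 0.6200, 0.7967, 1.3800]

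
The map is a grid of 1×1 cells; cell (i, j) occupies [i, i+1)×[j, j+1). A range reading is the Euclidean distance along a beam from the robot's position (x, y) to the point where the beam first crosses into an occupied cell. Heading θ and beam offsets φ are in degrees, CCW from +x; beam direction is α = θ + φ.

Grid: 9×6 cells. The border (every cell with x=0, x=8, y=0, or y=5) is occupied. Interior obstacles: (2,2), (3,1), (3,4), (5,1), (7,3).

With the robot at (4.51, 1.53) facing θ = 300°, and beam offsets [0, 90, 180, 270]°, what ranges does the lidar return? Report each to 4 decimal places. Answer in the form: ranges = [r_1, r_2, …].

beam 1: φ=0°, α=300°
  direction (0.5000, -0.8660); cell (4,1); t to first gridline: x 0.9800, y 0.6120 (then +2.0000 / +1.1547)
    (4,0) via y @ 0.6120  # hit
  → r_1 = 0.6120
beam 2: φ=90°, α=30°
  direction (0.8660, 0.5000); cell (4,1); t to first gridline: x 0.5658, y 0.9400 (then +1.1547 / +2.0000)
    (5,1) via x @ 0.5658  # hit
  → r_2 = 0.5658
beam 3: φ=180°, α=120°
  direction (-0.5000, 0.8660); cell (4,1); t to first gridline: x 1.0200, y 0.5427 (then +2.0000 / +1.1547)
    (4,2) via y @ 0.5427
    (3,2) via x @ 1.0200
    (3,3) via y @ 1.6974
    (3,4) via y @ 2.8521  # hit
  → r_3 = 2.8521
beam 4: φ=270°, α=210°
  direction (-0.8660, -0.5000); cell (4,1); t to first gridline: x 0.5889, y 1.0600 (then +1.1547 / +2.0000)
    (3,1) via x @ 0.5889  # hit
  → r_4 = 0.5889

ranges = [0.6120, 0.5658, 2.8521, 0.5889]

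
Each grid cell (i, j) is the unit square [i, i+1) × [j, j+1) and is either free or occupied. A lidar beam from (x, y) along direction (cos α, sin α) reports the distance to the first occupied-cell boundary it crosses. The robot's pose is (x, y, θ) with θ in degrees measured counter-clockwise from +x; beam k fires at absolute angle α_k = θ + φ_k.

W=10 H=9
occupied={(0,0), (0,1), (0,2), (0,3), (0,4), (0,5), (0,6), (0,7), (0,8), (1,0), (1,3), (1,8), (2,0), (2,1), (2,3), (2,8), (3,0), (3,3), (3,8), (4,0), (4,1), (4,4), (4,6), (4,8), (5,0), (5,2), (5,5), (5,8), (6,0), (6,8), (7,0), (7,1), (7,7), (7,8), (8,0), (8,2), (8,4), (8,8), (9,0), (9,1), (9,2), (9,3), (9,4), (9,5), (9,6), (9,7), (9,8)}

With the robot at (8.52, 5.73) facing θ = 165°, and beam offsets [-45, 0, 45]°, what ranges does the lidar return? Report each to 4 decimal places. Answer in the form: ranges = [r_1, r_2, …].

beam 1: φ=-45°, α=120°
  dir = (cos 120°, sin 120°) = (-0.5000, 0.8660); from cell (8,5)
  next x-line at t=1.0400, next y-line at t=0.3118; Δt_x=2.0000, Δt_y=1.1547
    y: enter (8,6) at t=0.3118
    x: enter (7,6) at t=1.0400
    y: enter (7,7) at t=1.4665 ← occupied
  → r_1 = 1.4665
beam 2: φ=0°, α=165°
  dir = (cos 165°, sin 165°) = (-0.9659, 0.2588); from cell (8,5)
  next x-line at t=0.5383, next y-line at t=1.0432; Δt_x=1.0353, Δt_y=3.8637
    x: enter (7,5) at t=0.5383
    y: enter (7,6) at t=1.0432
    x: enter (6,6) at t=1.5736
    x: enter (5,6) at t=2.6089
    x: enter (4,6) at t=3.6442 ← occupied
  → r_2 = 3.6442
beam 3: φ=45°, α=210°
  dir = (cos 210°, sin 210°) = (-0.8660, -0.5000); from cell (8,5)
  next x-line at t=0.6004, next y-line at t=1.4600; Δt_x=1.1547, Δt_y=2.0000
    x: enter (7,5) at t=0.6004
    y: enter (7,4) at t=1.4600
    x: enter (6,4) at t=1.7551
    x: enter (5,4) at t=2.9098
    y: enter (5,3) at t=3.4600
    x: enter (4,3) at t=4.0645
    x: enter (3,3) at t=5.2192 ← occupied
  → r_3 = 5.2192

ranges = [1.4665, 3.6442, 5.2192]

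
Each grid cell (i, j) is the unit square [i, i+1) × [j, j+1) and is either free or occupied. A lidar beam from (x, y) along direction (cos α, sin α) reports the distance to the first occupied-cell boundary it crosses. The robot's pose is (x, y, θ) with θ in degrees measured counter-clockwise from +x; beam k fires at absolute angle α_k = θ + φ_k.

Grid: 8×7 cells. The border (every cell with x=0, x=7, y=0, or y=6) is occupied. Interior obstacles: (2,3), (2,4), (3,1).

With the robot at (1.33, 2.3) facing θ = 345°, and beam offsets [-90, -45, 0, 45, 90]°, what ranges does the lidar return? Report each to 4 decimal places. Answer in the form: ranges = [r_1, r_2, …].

beam 1: φ=-90°, α=255°
  direction (-0.2588, -0.9659); cell (1,2); t to first gridline: x 1.2750, y 0.3106 (then +3.8637 / +1.0353)
    (1,1) via y @ 0.3106
    (0,1) via x @ 1.2750  # hit
  → r_1 = 1.2750
beam 2: φ=-45°, α=300°
  direction (0.5000, -0.8660); cell (1,2); t to first gridline: x 1.3400, y 0.3464 (then +2.0000 / +1.1547)
    (1,1) via y @ 0.3464
    (2,1) via x @ 1.3400
    (2,0) via y @ 1.5011  # hit
  → r_2 = 1.5011
beam 3: φ=0°, α=345°
  direction (0.9659, -0.2588); cell (1,2); t to first gridline: x 0.6936, y 1.1591 (then +1.0353 / +3.8637)
    (2,2) via x @ 0.6936
    (2,1) via y @ 1.1591
    (3,1) via x @ 1.7289  # hit
  → r_3 = 1.7289
beam 4: φ=45°, α=30°
  direction (0.8660, 0.5000); cell (1,2); t to first gridline: x 0.7736, y 1.4000 (then +1.1547 / +2.0000)
    (2,2) via x @ 0.7736
    (2,3) via y @ 1.4000  # hit
  → r_4 = 1.4000
beam 5: φ=90°, α=75°
  direction (0.2588, 0.9659); cell (1,2); t to first gridline: x 2.5887, y 0.7247 (then +3.8637 / +1.0353)
    (1,3) via y @ 0.7247
    (1,4) via y @ 1.7600
    (2,4) via x @ 2.5887  # hit
  → r_5 = 2.5887

ranges = [1.2750, 1.5011, 1.7289, 1.4000, 2.5887]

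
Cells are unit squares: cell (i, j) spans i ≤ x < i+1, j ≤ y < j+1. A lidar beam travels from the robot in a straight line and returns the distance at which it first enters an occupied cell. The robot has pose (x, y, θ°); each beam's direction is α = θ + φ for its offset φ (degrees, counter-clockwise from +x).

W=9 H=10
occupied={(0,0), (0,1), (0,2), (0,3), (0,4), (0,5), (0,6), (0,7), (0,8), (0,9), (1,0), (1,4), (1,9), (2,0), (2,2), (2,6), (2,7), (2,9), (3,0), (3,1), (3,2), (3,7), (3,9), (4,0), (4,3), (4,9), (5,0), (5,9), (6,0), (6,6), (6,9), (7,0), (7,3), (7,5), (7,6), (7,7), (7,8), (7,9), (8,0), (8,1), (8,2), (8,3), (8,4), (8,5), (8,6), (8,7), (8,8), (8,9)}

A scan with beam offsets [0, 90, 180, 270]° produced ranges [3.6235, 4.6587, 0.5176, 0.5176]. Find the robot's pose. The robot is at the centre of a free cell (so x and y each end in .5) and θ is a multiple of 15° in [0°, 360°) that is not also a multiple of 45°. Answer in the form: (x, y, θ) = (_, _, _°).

Candidates: 42 free-cell centres × 16 headings = 672 poses. Raycast each; keep the one whose scan matches to 4 dp.
  (1.5, 7.5, 195°): beam 1 = 0.5176 ≠ 3.6235 ✗
  (1.5, 5.5, 120°): beam 1 = 1.0000 ≠ 3.6235 ✗
  (6.5, 4.5, 60°): beam 1 = 1.0000 ≠ 3.6235 ✗
  (7.5, 1.5, 15°): beam 1 = 0.5176 ≠ 3.6235 ✗
  …
  (6.5, 5.5, 165°): r_1=3.6235, r_2=4.6587, r_3=0.5176, r_4=0.5176 — all match ✓
Unique over the lattice → pose = (6.5, 5.5, 165°).

(x, y, θ) = (6.5, 5.5, 165°)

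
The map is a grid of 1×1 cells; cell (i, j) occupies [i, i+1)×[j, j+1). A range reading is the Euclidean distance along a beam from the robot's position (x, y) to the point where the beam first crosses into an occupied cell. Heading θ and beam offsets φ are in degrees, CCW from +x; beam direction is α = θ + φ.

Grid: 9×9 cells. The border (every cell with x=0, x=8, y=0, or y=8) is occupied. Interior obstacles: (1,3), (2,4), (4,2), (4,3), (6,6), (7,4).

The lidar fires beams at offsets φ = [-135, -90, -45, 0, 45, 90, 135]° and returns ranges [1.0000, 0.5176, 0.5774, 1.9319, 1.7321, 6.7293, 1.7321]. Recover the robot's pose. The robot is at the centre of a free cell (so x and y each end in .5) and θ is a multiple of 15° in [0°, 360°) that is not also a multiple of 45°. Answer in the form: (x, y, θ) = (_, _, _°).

Enumerate (i+0.5, j+0.5, θ) over the 43 free cells and 16 admissible headings. For each, cast all 7 beams and compare to the given ranges.
  (5.5, 1.5, 75°): beam 1 = 0.5774 ≠ 1.0000 ✗
  (6.5, 5.5, 165°): beam 1 = 1.7321 ≠ 1.0000 ✗
  (6.5, 4.5, 285°): beam 1 = 6.3509 ≠ 1.0000 ✗
  …
  (2.5, 1.5, 345°): r_1=1.0000, r_2=0.5176, r_3=0.5774, r_4=1.9319, r_5=1.7321, r_6=6.7293, r_7=1.7321 — all match ✓
No second candidate reproduces the full scan.

(x, y, θ) = (2.5, 1.5, 345°)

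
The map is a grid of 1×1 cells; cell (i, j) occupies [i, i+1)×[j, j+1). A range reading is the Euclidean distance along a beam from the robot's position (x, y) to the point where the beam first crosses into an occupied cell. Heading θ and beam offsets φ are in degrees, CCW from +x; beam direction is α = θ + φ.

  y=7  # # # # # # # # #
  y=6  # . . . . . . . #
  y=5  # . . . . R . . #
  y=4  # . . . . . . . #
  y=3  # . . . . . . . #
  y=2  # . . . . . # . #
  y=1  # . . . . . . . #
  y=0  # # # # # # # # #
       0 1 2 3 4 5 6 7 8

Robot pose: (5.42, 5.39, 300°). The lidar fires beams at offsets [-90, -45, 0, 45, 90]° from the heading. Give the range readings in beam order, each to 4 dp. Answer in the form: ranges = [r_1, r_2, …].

beam 1: φ=-90°, α=210°
  cosα=-0.8660 sinα=-0.5000 | (5,5) | tMaxX 0.4850 tMaxY 0.7800 | tΔX 1.1547 tΔY 2.0000
    t=0.4850 [x] (4,5)
    t=0.7800 [y] (4,4)
    t=1.6397 [x] (3,4)
    t=2.7800 [y] (3,3)
    t=2.7944 [x] (2,3)
    t=3.9491 [x] (1,3)
    t=4.7800 [y] (1,2)
    t=5.1038 [x] (0,2) — stop
  → r_1 = 5.1038
beam 2: φ=-45°, α=255°
  cosα=-0.2588 sinα=-0.9659 | (5,5) | tMaxX 1.6228 tMaxY 0.4038 | tΔX 3.8637 tΔY 1.0353
    t=0.4038 [y] (5,4)
    t=1.4390 [y] (5,3)
    t=1.6228 [x] (4,3)
    t=2.4743 [y] (4,2)
    t=3.5096 [y] (4,1)
    t=4.5449 [y] (4,0) — stop
  → r_2 = 4.5449
beam 3: φ=0°, α=300°
  cosα=0.5000 sinα=-0.8660 | (5,5) | tMaxX 1.1600 tMaxY 0.4503 | tΔX 2.0000 tΔY 1.1547
    t=0.4503 [y] (5,4)
    t=1.1600 [x] (6,4)
    t=1.6050 [y] (6,3)
    t=2.7597 [y] (6,2) — stop
  → r_3 = 2.7597
beam 4: φ=45°, α=345°
  cosα=0.9659 sinα=-0.2588 | (5,5) | tMaxX 0.6005 tMaxY 1.5068 | tΔX 1.0353 tΔY 3.8637
    t=0.6005 [x] (6,5)
    t=1.5068 [y] (6,4)
    t=1.6357 [x] (7,4)
    t=2.6710 [x] (8,4) — stop
  → r_4 = 2.6710
beam 5: φ=90°, α=30°
  cosα=0.8660 sinα=0.5000 | (5,5) | tMaxX 0.6697 tMaxY 1.2200 | tΔX 1.1547 tΔY 2.0000
    t=0.6697 [x] (6,5)
    t=1.2200 [y] (6,6)
    t=1.8244 [x] (7,6)
    t=2.9791 [x] (8,6) — stop
  → r_5 = 2.9791

ranges = [5.1038, 4.5449, 2.7597, 2.6710, 2.9791]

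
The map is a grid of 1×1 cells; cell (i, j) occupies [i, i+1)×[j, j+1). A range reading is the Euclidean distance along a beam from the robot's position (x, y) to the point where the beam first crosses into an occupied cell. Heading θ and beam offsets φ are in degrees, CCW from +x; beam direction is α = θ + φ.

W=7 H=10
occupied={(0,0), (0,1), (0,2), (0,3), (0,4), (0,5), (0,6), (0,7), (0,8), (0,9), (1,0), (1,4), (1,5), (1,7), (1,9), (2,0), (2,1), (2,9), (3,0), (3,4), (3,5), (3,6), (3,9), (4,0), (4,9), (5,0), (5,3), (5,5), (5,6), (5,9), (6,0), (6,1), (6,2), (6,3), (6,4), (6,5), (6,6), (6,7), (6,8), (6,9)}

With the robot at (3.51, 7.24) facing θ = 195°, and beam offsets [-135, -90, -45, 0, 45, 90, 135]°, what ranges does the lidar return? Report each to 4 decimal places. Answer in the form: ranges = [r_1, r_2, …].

ranges = [2.0323, 1.8221, 2.8983, 2.5985, 0.2771, 0.2485, 0.4800]

beam 1: φ=-135°, α=60°
  direction (0.5000, 0.8660); cell (3,7); t to first gridline: x 0.9800, y 0.8776 (then +2.0000 / +1.1547)
    (3,8) via y @ 0.8776
    (4,8) via x @ 0.9800
    (4,9) via y @ 2.0323  # hit
  → r_1 = 2.0323
beam 2: φ=-90°, α=105°
  direction (-0.2588, 0.9659); cell (3,7); t to first gridline: x 1.9705, y 0.7868 (then +3.8637 / +1.0353)
    (3,8) via y @ 0.7868
    (3,9) via y @ 1.8221  # hit
  → r_2 = 1.8221
beam 3: φ=-45°, α=150°
  direction (-0.8660, 0.5000); cell (3,7); t to first gridline: x 0.5889, y 1.5200 (then +1.1547 / +2.0000)
    (2,7) via x @ 0.5889
    (2,8) via y @ 1.5200
    (1,8) via x @ 1.7436
    (0,8) via x @ 2.8983  # hit
  → r_3 = 2.8983
beam 4: φ=0°, α=195°
  direction (-0.9659, -0.2588); cell (3,7); t to first gridline: x 0.5280, y 0.9273 (then +1.0353 / +3.8637)
    (2,7) via x @ 0.5280
    (2,6) via y @ 0.9273
    (1,6) via x @ 1.5633
    (0,6) via x @ 2.5985  # hit
  → r_4 = 2.5985
beam 5: φ=45°, α=240°
  direction (-0.5000, -0.8660); cell (3,7); t to first gridline: x 1.0200, y 0.2771 (then +2.0000 / +1.1547)
    (3,6) via y @ 0.2771  # hit
  → r_5 = 0.2771
beam 6: φ=90°, α=285°
  direction (0.2588, -0.9659); cell (3,7); t to first gridline: x 1.8932, y 0.2485 (then +3.8637 / +1.0353)
    (3,6) via y @ 0.2485  # hit
  → r_6 = 0.2485
beam 7: φ=135°, α=330°
  direction (0.8660, -0.5000); cell (3,7); t to first gridline: x 0.5658, y 0.4800 (then +1.1547 / +2.0000)
    (3,6) via y @ 0.4800  # hit
  → r_7 = 0.4800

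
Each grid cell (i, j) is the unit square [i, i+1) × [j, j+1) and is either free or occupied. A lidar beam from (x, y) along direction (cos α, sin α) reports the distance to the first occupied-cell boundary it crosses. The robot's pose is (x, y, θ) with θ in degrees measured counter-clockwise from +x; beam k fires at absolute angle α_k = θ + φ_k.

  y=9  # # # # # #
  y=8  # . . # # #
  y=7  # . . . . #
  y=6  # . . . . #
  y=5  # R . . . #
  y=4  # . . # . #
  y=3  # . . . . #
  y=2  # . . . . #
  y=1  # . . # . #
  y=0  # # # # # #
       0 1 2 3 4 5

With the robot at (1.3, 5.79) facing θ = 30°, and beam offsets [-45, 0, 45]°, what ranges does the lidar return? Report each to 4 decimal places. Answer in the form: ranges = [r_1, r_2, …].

ranges = [3.8305, 4.2724, 3.3232]

beam 1: φ=-45°, α=345°
  cosα=0.9659 sinα=-0.2588 | (1,5) | tMaxX 0.7247 tMaxY 3.0523 | tΔX 1.0353 tΔY 3.8637
    t=0.7247 [x] (2,5)
    t=1.7600 [x] (3,5)
    t=2.7952 [x] (4,5)
    t=3.0523 [y] (4,4)
    t=3.8305 [x] (5,4) — stop
  → r_1 = 3.8305
beam 2: φ=0°, α=30°
  cosα=0.8660 sinα=0.5000 | (1,5) | tMaxX 0.8083 tMaxY 0.4200 | tΔX 1.1547 tΔY 2.0000
    t=0.4200 [y] (1,6)
    t=0.8083 [x] (2,6)
    t=1.9630 [x] (3,6)
    t=2.4200 [y] (3,7)
    t=3.1177 [x] (4,7)
    t=4.2724 [x] (5,7) — stop
  → r_2 = 4.2724
beam 3: φ=45°, α=75°
  cosα=0.2588 sinα=0.9659 | (1,5) | tMaxX 2.7046 tMaxY 0.2174 | tΔX 3.8637 tΔY 1.0353
    t=0.2174 [y] (1,6)
    t=1.2527 [y] (1,7)
    t=2.2880 [y] (1,8)
    t=2.7046 [x] (2,8)
    t=3.3232 [y] (2,9) — stop
  → r_3 = 3.3232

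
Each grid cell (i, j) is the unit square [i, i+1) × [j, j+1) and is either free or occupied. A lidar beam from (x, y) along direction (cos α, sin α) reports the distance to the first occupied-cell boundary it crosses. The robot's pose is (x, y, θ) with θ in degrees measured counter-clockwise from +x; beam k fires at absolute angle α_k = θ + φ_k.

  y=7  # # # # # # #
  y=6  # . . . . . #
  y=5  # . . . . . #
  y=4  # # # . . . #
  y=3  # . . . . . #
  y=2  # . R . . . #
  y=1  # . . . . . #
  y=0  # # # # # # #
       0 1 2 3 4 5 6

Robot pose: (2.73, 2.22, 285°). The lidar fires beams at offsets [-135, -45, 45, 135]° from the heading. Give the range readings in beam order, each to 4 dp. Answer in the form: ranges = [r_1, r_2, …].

ranges = [1.9976, 1.4087, 2.4400, 5.5195]

beam 1: φ=-135°, α=150°
  d=(-0.8660,0.5000)  start (2,2)  tX=0.8429 tY=1.5600  stride 1/|dx|=1.1547 1/|dy|=2.0000
    cross x-line → (1,2), t=0.8429
    cross y-line → (1,3), t=1.5600
    cross x-line → (0,3), t=1.9976 (wall)
  → r_1 = 1.9976
beam 2: φ=-45°, α=240°
  d=(-0.5000,-0.8660)  start (2,2)  tX=1.4600 tY=0.2540  stride 1/|dx|=2.0000 1/|dy|=1.1547
    cross y-line → (2,1), t=0.2540
    cross y-line → (2,0), t=1.4087 (wall)
  → r_2 = 1.4087
beam 3: φ=45°, α=330°
  d=(0.8660,-0.5000)  start (2,2)  tX=0.3118 tY=0.4400  stride 1/|dx|=1.1547 1/|dy|=2.0000
    cross x-line → (3,2), t=0.3118
    cross y-line → (3,1), t=0.4400
    cross x-line → (4,1), t=1.4665
    cross y-line → (4,0), t=2.4400 (wall)
  → r_3 = 2.4400
beam 4: φ=135°, α=60°
  d=(0.5000,0.8660)  start (2,2)  tX=0.5400 tY=0.9007  stride 1/|dx|=2.0000 1/|dy|=1.1547
    cross x-line → (3,2), t=0.5400
    cross y-line → (3,3), t=0.9007
    cross y-line → (3,4), t=2.0554
    cross x-line → (4,4), t=2.5400
    cross y-line → (4,5), t=3.2101
    cross y-line → (4,6), t=4.3648
    cross x-line → (5,6), t=4.5400
    cross y-line → (5,7), t=5.5195 (wall)
  → r_4 = 5.5195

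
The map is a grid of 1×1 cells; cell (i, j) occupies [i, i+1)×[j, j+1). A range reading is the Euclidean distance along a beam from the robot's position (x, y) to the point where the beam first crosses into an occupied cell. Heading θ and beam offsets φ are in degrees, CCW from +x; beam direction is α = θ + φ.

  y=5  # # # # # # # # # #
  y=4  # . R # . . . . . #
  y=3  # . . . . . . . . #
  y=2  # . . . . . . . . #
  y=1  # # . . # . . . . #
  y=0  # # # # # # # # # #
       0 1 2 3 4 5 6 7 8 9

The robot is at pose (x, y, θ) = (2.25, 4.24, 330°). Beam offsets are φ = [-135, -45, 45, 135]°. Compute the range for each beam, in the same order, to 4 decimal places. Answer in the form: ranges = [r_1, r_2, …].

ranges = [1.2941, 3.3543, 0.7765, 0.7868]

beam 1: φ=-135°, α=195°
  cosα=-0.9659 sinα=-0.2588 | (2,4) | tMaxX 0.2588 tMaxY 0.9273 | tΔX 1.0353 tΔY 3.8637
    t=0.2588 [x] (1,4)
    t=0.9273 [y] (1,3)
    t=1.2941 [x] (0,3) — stop
  → r_1 = 1.2941
beam 2: φ=-45°, α=285°
  cosα=0.2588 sinα=-0.9659 | (2,4) | tMaxX 2.8978 tMaxY 0.2485 | tΔX 3.8637 tΔY 1.0353
    t=0.2485 [y] (2,3)
    t=1.2837 [y] (2,2)
    t=2.3190 [y] (2,1)
    t=2.8978 [x] (3,1)
    t=3.3543 [y] (3,0) — stop
  → r_2 = 3.3543
beam 3: φ=45°, α=15°
  cosα=0.9659 sinα=0.2588 | (2,4) | tMaxX 0.7765 tMaxY 2.9364 | tΔX 1.0353 tΔY 3.8637
    t=0.7765 [x] (3,4) — stop
  → r_3 = 0.7765
beam 4: φ=135°, α=105°
  cosα=-0.2588 sinα=0.9659 | (2,4) | tMaxX 0.9659 tMaxY 0.7868 | tΔX 3.8637 tΔY 1.0353
    t=0.7868 [y] (2,5) — stop
  → r_4 = 0.7868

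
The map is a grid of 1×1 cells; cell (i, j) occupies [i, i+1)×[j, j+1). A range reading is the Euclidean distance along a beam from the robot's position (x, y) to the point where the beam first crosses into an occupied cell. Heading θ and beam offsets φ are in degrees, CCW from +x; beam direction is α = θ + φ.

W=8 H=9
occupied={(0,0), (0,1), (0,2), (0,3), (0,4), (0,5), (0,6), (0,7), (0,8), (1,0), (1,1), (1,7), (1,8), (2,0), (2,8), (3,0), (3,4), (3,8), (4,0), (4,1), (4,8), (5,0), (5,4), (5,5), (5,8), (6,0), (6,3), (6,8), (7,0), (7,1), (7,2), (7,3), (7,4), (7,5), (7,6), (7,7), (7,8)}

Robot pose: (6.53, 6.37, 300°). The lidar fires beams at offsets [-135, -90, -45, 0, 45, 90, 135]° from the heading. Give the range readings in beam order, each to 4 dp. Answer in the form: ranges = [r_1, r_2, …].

ranges = [4.6898, 0.7400, 2.0478, 0.9400, 0.4866, 0.5427, 1.6875]

beam 1: φ=-135°, α=165°
  direction (-0.9659, 0.2588); cell (6,6); t to first gridline: x 0.5487, y 2.4341 (then +1.0353 / +3.8637)
    (5,6) via x @ 0.5487
    (4,6) via x @ 1.5840
    (4,7) via y @ 2.4341
    (3,7) via x @ 2.6192
    (2,7) via x @ 3.6545
    (1,7) via x @ 4.6898  # hit
  → r_1 = 4.6898
beam 2: φ=-90°, α=210°
  direction (-0.8660, -0.5000); cell (6,6); t to first gridline: x 0.6120, y 0.7400 (then +1.1547 / +2.0000)
    (5,6) via x @ 0.6120
    (5,5) via y @ 0.7400  # hit
  → r_2 = 0.7400
beam 3: φ=-45°, α=255°
  direction (-0.2588, -0.9659); cell (6,6); t to first gridline: x 2.0478, y 0.3831 (then +3.8637 / +1.0353)
    (6,5) via y @ 0.3831
    (6,4) via y @ 1.4183
    (5,4) via x @ 2.0478  # hit
  → r_3 = 2.0478
beam 4: φ=0°, α=300°
  direction (0.5000, -0.8660); cell (6,6); t to first gridline: x 0.9400, y 0.4272 (then +2.0000 / +1.1547)
    (6,5) via y @ 0.4272
    (7,5) via x @ 0.9400  # hit
  → r_4 = 0.9400
beam 5: φ=45°, α=345°
  direction (0.9659, -0.2588); cell (6,6); t to first gridline: x 0.4866, y 1.4296 (then +1.0353 / +3.8637)
    (7,6) via x @ 0.4866  # hit
  → r_5 = 0.4866
beam 6: φ=90°, α=30°
  direction (0.8660, 0.5000); cell (6,6); t to first gridline: x 0.5427, y 1.2600 (then +1.1547 / +2.0000)
    (7,6) via x @ 0.5427  # hit
  → r_6 = 0.5427
beam 7: φ=135°, α=75°
  direction (0.2588, 0.9659); cell (6,6); t to first gridline: x 1.8159, y 0.6522 (then +3.8637 / +1.0353)
    (6,7) via y @ 0.6522
    (6,8) via y @ 1.6875  # hit
  → r_7 = 1.6875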